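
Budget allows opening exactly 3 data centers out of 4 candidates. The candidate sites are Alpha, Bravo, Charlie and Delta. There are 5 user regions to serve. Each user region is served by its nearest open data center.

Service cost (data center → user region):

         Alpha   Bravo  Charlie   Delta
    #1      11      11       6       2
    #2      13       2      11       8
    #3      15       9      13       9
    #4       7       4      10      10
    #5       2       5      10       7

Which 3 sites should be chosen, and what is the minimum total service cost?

Choose Alpha, Bravo and Delta; total service cost 19.

With exactly 3 open, each user region uses its cheapest among the chosen.
{Alpha, Bravo, Delta}: #1→Delta 2, #2→Bravo 2, #3→Bravo 9, #4→Bravo 4, #5→Alpha 2. Service cost 19.
{Bravo, Charlie, Delta}: service cost 22
{Alpha, Bravo, Charlie}: service cost 23
Among all 4 size-3 choices, {Alpha, Bravo, Delta} is lowest.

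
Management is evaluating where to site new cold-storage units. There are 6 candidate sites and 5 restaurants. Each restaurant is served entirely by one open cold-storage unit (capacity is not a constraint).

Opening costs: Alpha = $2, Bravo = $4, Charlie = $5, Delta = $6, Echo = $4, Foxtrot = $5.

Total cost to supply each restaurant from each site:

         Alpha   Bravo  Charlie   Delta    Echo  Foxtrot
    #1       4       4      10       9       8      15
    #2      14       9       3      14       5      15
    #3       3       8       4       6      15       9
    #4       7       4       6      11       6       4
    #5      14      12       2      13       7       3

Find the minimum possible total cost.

For any fixed open set, each restaurant goes to its cheapest open site; total = fixed + service.
{Alpha, Charlie}: #1→Alpha 4, #2→Charlie 3, #3→Alpha 3, #4→Charlie 6, #5→Charlie 2. Service 18; fixed 7; total 25.
{Bravo, Charlie}: #1→Bravo 4, #2→Charlie 3, #3→Charlie 4, #4→Bravo 4, #5→Charlie 2. Service 17; fixed 9; total 26.
{Alpha, Bravo, Charlie}: #1→Alpha 4, #2→Charlie 3, #3→Alpha 3, #4→Bravo 4, #5→Charlie 2. Service 16; fixed 11; total 27.
{Alpha, Bravo, Charlie, Delta, Echo, Foxtrot}: service 16 + fixed 26 = 42
No other subset beats 25.

Minimum total cost: 25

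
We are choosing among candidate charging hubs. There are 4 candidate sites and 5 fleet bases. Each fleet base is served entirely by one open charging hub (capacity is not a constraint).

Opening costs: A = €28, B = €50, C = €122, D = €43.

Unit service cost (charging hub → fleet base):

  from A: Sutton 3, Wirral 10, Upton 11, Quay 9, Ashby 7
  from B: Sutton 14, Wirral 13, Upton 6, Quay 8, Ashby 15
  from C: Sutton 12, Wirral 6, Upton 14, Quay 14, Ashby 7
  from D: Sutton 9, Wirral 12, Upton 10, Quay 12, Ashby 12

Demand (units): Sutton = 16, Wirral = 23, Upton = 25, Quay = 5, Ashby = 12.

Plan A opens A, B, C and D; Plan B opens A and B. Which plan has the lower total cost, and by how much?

Plan A: {A, B, C, D}: Sutton→A 3·16=48, Wirral→C 6·23=138, Upton→B 6·25=150, Quay→B 8·5=40, Ashby→A 7·12=84. Service 460; fixed 243; total 703.
Plan B: {A, B}: Sutton→A 3·16=48, Wirral→A 10·23=230, Upton→B 6·25=150, Quay→B 8·5=40, Ashby→A 7·12=84. Service 552; fixed 78; total 630.
Difference: |703 − 630| = 73.

Plan B is cheaper by 73.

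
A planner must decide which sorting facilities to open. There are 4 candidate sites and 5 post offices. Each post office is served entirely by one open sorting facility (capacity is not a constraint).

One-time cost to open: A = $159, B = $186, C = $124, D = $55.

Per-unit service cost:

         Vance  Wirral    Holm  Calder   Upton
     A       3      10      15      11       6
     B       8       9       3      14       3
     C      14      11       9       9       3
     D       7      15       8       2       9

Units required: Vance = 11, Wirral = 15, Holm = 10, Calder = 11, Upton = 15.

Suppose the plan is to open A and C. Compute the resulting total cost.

Each post office is assigned to its cheapest site among the open ones.
{A, C}: Vance→A 3·11=33, Wirral→A 10·15=150, Holm→C 9·10=90, Calder→C 9·11=99, Upton→C 3·15=45. Service 417; fixed 283; total 700.

Total cost: 700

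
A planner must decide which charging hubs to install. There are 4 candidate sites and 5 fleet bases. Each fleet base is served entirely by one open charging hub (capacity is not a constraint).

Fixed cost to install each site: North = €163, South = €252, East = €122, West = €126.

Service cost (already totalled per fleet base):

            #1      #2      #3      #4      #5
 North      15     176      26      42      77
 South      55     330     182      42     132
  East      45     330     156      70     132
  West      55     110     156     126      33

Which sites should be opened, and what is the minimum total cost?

Open North only; minimum total cost 499.

For any fixed open set, each fleet base goes to its cheapest open site; total = fixed + service.
{North}: #1→North 15, #2→North 176, #3→North 26, #4→North 42, #5→North 77. Service 336; fixed 163; total 499.
{North, West}: service 226 + fixed 289 = 515
{West}: #1→West 55, #2→West 110, #3→West 156, #4→West 126, #5→West 33. Service 480; fixed 126; total 606.
{North, South, East, West}: #1→North 15, #2→West 110, #3→North 26, #4→North 42, #5→West 33. Service 226; fixed 663; total 889.
No other subset beats 499.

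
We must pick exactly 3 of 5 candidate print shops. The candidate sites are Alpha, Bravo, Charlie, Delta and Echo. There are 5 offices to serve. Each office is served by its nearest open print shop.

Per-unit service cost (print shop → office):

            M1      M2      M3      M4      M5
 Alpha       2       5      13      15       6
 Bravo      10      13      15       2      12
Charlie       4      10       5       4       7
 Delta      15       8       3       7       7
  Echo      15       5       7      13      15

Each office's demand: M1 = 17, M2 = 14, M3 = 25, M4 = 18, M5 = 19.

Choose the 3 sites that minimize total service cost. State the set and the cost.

With exactly 3 open, each office uses its cheapest among the chosen.
{Alpha, Bravo, Delta}: M1→Alpha 2·17=34, M2→Alpha 5·14=70, M3→Delta 3·25=75, M4→Bravo 2·18=36, M5→Alpha 6·19=114. Service cost 329.
{Alpha, Charlie, Delta}: service cost 365
{Alpha, Bravo, Charlie}: service cost 379
Among all 10 size-3 choices, {Alpha, Bravo, Delta} is lowest.

Choose Alpha, Bravo and Delta; total service cost 329.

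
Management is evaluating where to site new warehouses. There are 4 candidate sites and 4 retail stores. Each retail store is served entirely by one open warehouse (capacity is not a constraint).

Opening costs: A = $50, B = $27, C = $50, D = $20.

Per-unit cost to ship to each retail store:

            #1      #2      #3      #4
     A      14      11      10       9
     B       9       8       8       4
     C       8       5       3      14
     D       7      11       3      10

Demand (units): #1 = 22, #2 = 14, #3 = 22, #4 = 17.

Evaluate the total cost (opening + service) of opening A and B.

Each retail store is assigned to its cheapest site among the open ones.
{A, B}: #1→B 9·22=198, #2→B 8·14=112, #3→B 8·22=176, #4→B 4·17=68. Service 554; fixed 77; total 631.

Total cost: 631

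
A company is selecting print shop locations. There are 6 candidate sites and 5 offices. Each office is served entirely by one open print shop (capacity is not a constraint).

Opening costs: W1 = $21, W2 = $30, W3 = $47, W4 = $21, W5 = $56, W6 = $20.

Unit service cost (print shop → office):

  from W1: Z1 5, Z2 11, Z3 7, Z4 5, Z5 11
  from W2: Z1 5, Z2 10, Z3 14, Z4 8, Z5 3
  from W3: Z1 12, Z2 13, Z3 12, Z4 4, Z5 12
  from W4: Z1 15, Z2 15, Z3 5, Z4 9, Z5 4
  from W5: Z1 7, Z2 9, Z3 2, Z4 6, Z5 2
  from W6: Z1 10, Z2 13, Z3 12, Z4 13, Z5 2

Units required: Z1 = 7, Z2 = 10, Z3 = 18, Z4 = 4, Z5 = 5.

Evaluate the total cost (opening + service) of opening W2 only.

Each office is assigned to its cheapest site among the open ones.
{W2}: Z1→W2 5·7=35, Z2→W2 10·10=100, Z3→W2 14·18=252, Z4→W2 8·4=32, Z5→W2 3·5=15. Service 434; fixed 30; total 464.

Total cost: 464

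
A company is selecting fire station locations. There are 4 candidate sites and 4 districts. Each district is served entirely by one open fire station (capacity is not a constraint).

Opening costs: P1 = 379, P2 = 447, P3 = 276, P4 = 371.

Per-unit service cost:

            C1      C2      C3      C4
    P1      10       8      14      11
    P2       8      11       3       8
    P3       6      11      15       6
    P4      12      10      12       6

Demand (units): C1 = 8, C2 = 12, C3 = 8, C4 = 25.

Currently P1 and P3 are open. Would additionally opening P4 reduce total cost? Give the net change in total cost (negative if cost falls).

Current service cost with {P1, P3}: 406.
Adding P4: each district re-picks its cheapest; new service cost 390, saving 16.
Extra fixed cost: 371. Net change = 371 − 16 = 355.
(Totals: 1061 → 1416.)

No — net change +355 (cost rises by 355).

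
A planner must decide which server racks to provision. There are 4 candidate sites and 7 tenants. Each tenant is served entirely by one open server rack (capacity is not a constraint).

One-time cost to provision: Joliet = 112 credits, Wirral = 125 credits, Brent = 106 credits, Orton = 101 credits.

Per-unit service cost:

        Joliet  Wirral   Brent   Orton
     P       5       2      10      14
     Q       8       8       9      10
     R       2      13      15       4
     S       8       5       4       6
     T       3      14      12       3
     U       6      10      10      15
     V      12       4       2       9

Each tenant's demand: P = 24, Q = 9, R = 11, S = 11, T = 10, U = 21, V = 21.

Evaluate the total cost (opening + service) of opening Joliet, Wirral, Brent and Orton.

Each tenant is assigned to its cheapest site among the open ones.
{Joliet, Wirral, Brent, Orton}: P→Wirral 2·24=48, Q→Joliet 8·9=72, R→Joliet 2·11=22, S→Brent 4·11=44, T→Joliet 3·10=30, U→Joliet 6·21=126, V→Brent 2·21=42. Service 384; fixed 444; total 828.

Total cost: 828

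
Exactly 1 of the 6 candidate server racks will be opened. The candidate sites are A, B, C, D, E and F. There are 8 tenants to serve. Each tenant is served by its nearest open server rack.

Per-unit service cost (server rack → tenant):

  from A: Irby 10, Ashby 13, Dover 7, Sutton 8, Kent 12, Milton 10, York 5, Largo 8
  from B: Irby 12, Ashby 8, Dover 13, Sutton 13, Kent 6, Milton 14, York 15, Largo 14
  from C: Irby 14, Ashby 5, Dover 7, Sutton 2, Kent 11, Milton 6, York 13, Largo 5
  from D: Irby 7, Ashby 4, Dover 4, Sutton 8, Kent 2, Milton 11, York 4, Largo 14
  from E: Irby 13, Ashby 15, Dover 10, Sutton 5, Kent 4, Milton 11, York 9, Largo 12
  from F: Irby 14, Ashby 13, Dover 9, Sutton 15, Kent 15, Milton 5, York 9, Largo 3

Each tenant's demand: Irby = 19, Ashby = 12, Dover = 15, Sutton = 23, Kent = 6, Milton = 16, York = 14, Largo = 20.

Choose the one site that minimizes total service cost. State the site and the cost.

Choose C only; total service cost 921.

With exactly 1 open, each tenant uses its cheapest among the chosen.
{C}: Irby→C 14·19=266, Ashby→C 5·12=60, Dover→C 7·15=105, Sutton→C 2·23=46, Kent→C 11·6=66, Milton→C 6·16=96, York→C 13·14=182, Largo→C 5·20=100. Service cost 921.
{D}: service cost 949
{A}: service cost 1097
Among all 6 size-1 choices, {C} is lowest.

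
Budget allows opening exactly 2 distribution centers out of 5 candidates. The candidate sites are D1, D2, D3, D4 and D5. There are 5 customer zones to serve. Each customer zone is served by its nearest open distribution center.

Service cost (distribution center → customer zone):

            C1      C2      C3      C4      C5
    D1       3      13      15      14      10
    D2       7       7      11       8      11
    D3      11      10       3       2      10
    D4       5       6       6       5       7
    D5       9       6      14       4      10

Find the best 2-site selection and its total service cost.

Choose D3 and D4; total service cost 23.

With exactly 2 open, each customer zone uses its cheapest among the chosen.
{D3, D4}: C1→D4 5, C2→D4 6, C3→D3 3, C4→D3 2, C5→D4 7. Service cost 23.
{D1, D4}: service cost 27
{D1, D3}: service cost 28
Among all 10 size-2 choices, {D3, D4} is lowest.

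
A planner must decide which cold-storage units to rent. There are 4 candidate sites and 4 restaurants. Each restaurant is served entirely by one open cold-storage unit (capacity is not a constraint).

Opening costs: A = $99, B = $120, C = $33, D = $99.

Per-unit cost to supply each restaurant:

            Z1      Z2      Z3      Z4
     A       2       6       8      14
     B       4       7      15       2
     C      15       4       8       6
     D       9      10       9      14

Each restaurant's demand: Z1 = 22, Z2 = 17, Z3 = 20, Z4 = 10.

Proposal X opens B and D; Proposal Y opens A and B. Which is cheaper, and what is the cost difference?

Proposal X: {B, D}: Z1→B 4·22=88, Z2→B 7·17=119, Z3→D 9·20=180, Z4→B 2·10=20. Service 407; fixed 219; total 626.
Proposal Y: {A, B}: Z1→A 2·22=44, Z2→A 6·17=102, Z3→A 8·20=160, Z4→B 2·10=20. Service 326; fixed 219; total 545.
Difference: |626 − 545| = 81.

Proposal Y is cheaper by 81.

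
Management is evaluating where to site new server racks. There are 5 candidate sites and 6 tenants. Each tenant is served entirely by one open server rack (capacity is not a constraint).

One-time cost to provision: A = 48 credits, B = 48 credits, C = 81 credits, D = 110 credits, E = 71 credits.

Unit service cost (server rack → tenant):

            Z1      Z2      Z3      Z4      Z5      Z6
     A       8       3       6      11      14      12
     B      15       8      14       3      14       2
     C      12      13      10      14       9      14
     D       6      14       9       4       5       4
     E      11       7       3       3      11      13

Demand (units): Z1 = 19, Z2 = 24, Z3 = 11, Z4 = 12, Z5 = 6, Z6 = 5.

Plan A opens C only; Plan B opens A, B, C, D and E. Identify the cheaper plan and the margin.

Plan A: {C}: Z1→C 12·19=228, Z2→C 13·24=312, Z3→C 10·11=110, Z4→C 14·12=168, Z5→C 9·6=54, Z6→C 14·5=70. Service 942; fixed 81; total 1023.
Plan B: {A, B, C, D, E}: Z1→D 6·19=114, Z2→A 3·24=72, Z3→E 3·11=33, Z4→B 3·12=36, Z5→D 5·6=30, Z6→B 2·5=10. Service 295; fixed 358; total 653.
Difference: |1023 − 653| = 370.

Plan B is cheaper by 370.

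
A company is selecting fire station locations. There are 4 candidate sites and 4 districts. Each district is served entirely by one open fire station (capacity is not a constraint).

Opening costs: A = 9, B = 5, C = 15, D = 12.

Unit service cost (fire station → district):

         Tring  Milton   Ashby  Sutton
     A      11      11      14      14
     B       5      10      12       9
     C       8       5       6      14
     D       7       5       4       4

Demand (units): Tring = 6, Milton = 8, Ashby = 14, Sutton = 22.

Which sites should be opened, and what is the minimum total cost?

Open B and D; minimum total cost 231.

For any fixed open set, each district goes to its cheapest open site; total = fixed + service.
{B, D}: Tring→B 5·6=30, Milton→D 5·8=40, Ashby→D 4·14=56, Sutton→D 4·22=88. Service 214; fixed 17; total 231.
{D}: service 226 + fixed 12 = 238
{A, B, D}: service 214 + fixed 26 = 240
{A, B, C, D}: Tring→B 5·6=30, Milton→C 5·8=40, Ashby→D 4·14=56, Sutton→D 4·22=88. Service 214; fixed 41; total 255.
No other subset beats 231.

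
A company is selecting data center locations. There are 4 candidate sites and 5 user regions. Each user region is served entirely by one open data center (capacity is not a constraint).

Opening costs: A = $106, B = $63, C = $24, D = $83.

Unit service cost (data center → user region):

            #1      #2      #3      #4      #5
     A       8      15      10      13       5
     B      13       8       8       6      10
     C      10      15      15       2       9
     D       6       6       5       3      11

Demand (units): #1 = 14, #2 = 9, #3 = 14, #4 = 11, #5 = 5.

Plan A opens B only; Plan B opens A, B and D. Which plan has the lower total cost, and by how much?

Plan B is cheaper by 27.

Plan A: {B}: #1→B 13·14=182, #2→B 8·9=72, #3→B 8·14=112, #4→B 6·11=66, #5→B 10·5=50. Service 482; fixed 63; total 545.
Plan B: {A, B, D}: #1→D 6·14=84, #2→D 6·9=54, #3→D 5·14=70, #4→D 3·11=33, #5→A 5·5=25. Service 266; fixed 252; total 518.
Difference: |545 − 518| = 27.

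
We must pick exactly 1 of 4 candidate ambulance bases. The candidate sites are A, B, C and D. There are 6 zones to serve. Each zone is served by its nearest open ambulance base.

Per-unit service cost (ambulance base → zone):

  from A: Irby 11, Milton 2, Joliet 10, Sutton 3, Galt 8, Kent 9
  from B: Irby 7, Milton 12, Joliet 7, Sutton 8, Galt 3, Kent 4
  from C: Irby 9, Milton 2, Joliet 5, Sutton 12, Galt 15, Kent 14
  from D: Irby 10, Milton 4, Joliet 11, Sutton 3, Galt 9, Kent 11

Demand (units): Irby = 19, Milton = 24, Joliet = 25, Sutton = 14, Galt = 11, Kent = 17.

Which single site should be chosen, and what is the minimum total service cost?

With exactly 1 open, each zone uses its cheapest among the chosen.
{A}: Irby→A 11·19=209, Milton→A 2·24=48, Joliet→A 10·25=250, Sutton→A 3·14=42, Galt→A 8·11=88, Kent→A 9·17=153. Service cost 790.
{B}: service cost 809
{D}: service cost 889
Among all 4 size-1 choices, {A} is lowest.

Choose A only; total service cost 790.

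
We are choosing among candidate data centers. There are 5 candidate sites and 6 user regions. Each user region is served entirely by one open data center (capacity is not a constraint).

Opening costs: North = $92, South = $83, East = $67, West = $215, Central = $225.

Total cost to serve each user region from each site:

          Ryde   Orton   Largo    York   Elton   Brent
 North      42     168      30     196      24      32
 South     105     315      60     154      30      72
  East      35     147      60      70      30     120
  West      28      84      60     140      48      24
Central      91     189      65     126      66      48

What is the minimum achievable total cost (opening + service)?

Minimum total cost: 497

For any fixed open set, each user region goes to its cheapest open site; total = fixed + service.
{North, East}: Ryde→East 35, Orton→East 147, Largo→North 30, York→East 70, Elton→North 24, Brent→North 32. Service 338; fixed 159; total 497.
{East}: service 462 + fixed 67 = 529
{South, East}: Ryde→East 35, Orton→East 147, Largo→South 60, York→East 70, Elton→South 30, Brent→South 72. Service 414; fixed 150; total 564.
{North, South, East, West, Central}: Ryde→West 28, Orton→West 84, Largo→North 30, York→East 70, Elton→North 24, Brent→West 24. Service 260; fixed 682; total 942.
No other subset beats 497.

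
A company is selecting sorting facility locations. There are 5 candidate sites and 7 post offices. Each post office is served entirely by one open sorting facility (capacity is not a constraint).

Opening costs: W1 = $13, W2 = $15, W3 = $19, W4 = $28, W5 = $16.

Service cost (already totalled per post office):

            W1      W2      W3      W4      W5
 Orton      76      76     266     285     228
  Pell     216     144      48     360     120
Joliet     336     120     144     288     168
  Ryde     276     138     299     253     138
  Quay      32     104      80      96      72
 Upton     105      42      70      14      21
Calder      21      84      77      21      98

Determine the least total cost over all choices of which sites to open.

Minimum total cost: 519

For any fixed open set, each post office goes to its cheapest open site; total = fixed + service.
{W1, W2, W3, W5}: Orton→W1 76, Pell→W3 48, Joliet→W2 120, Ryde→W2 138, Quay→W1 32, Upton→W5 21, Calder→W1 21. Service 456; fixed 63; total 519.
{W1, W2, W3}: Orton→W1 76, Pell→W3 48, Joliet→W2 120, Ryde→W2 138, Quay→W1 32, Upton→W2 42, Calder→W1 21. Service 477; fixed 47; total 524.
{W1, W2, W3, W4}: Orton→W1 76, Pell→W3 48, Joliet→W2 120, Ryde→W2 138, Quay→W1 32, Upton→W4 14, Calder→W1 21. Service 449; fixed 75; total 524.
{W1, W2, W3, W4, W5}: Orton→W1 76, Pell→W3 48, Joliet→W2 120, Ryde→W2 138, Quay→W1 32, Upton→W4 14, Calder→W1 21. Service 449; fixed 91; total 540.
No other subset beats 519.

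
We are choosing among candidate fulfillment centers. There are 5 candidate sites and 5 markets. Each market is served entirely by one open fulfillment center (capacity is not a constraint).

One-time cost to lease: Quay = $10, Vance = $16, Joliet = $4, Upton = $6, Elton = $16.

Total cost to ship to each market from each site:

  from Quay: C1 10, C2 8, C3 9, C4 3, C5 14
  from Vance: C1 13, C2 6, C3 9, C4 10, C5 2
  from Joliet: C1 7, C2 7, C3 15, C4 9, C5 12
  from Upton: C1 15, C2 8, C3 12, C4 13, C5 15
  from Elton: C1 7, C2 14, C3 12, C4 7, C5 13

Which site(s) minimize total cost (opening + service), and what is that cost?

For any fixed open set, each market goes to its cheapest open site; total = fixed + service.
{Quay, Joliet}: C1→Joliet 7, C2→Joliet 7, C3→Quay 9, C4→Quay 3, C5→Joliet 12. Service 38; fixed 14; total 52.
{Vance, Joliet}: C1→Joliet 7, C2→Vance 6, C3→Vance 9, C4→Joliet 9, C5→Vance 2. Service 33; fixed 20; total 53.
{Quay}: C1→Quay 10, C2→Quay 8, C3→Quay 9, C4→Quay 3, C5→Quay 14. Service 44; fixed 10; total 54.
{Quay, Vance, Joliet, Upton, Elton}: C1→Joliet 7, C2→Vance 6, C3→Quay 9, C4→Quay 3, C5→Vance 2. Service 27; fixed 52; total 79.
No other subset beats 52.

Open Quay and Joliet; minimum total cost 52.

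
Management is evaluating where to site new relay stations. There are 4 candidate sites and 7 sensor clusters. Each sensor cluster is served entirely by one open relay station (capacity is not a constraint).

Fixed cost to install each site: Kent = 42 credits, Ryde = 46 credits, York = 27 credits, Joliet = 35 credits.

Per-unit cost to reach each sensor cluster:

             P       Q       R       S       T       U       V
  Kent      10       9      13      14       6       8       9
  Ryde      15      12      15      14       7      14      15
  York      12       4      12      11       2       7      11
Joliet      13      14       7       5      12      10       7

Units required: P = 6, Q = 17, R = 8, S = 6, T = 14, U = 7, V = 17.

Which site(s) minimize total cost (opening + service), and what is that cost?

For any fixed open set, each sensor cluster goes to its cheapest open site; total = fixed + service.
{York, Joliet}: P→York 12·6=72, Q→York 4·17=68, R→Joliet 7·8=56, S→Joliet 5·6=30, T→York 2·14=28, U→York 7·7=49, V→Joliet 7·17=119. Service 422; fixed 62; total 484.
{Kent, York, Joliet}: service 410 + fixed 104 = 514
{Ryde, York, Joliet}: P→York 12·6=72, Q→York 4·17=68, R→Joliet 7·8=56, S→Joliet 5·6=30, T→York 2·14=28, U→York 7·7=49, V→Joliet 7·17=119. Service 422; fixed 108; total 530.
{Kent, Ryde, York, Joliet}: service 410 + fixed 150 = 560
No other subset beats 484.

Open York and Joliet; minimum total cost 484.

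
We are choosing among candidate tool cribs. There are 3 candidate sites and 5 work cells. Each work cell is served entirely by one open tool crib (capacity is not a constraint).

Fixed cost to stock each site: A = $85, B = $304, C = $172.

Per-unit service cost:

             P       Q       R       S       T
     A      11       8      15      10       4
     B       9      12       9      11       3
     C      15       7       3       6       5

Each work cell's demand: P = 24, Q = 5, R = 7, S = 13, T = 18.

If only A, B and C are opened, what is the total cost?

Each work cell is assigned to its cheapest site among the open ones.
{A, B, C}: P→B 9·24=216, Q→C 7·5=35, R→C 3·7=21, S→C 6·13=78, T→B 3·18=54. Service 404; fixed 561; total 965.

Total cost: 965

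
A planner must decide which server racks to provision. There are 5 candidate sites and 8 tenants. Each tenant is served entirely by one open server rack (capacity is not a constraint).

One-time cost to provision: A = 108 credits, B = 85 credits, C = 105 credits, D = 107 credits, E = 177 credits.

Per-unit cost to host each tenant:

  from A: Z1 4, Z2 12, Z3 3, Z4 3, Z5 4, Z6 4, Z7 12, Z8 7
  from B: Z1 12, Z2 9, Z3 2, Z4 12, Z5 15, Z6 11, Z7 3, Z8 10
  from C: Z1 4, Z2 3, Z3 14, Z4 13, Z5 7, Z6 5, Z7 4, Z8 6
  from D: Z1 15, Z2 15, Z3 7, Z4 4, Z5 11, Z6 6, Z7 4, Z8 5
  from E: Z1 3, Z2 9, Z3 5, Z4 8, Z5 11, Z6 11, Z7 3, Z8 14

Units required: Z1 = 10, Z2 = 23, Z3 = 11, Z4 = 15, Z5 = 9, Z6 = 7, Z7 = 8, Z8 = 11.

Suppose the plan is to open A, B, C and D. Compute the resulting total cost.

Each tenant is assigned to its cheapest site among the open ones.
{A, B, C, D}: Z1→A 4·10=40, Z2→C 3·23=69, Z3→B 2·11=22, Z4→A 3·15=45, Z5→A 4·9=36, Z6→A 4·7=28, Z7→B 3·8=24, Z8→D 5·11=55. Service 319; fixed 405; total 724.

Total cost: 724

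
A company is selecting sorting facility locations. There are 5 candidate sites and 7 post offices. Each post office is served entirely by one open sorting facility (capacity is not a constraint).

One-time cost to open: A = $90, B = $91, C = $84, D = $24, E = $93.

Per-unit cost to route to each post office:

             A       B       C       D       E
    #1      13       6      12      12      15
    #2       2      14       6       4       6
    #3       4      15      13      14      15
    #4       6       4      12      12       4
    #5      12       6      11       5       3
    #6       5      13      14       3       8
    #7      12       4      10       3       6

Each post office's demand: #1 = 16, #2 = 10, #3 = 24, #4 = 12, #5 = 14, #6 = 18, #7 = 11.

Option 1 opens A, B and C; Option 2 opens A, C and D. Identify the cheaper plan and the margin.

Option 1: {A, B, C}: #1→B 6·16=96, #2→A 2·10=20, #3→A 4·24=96, #4→B 4·12=48, #5→B 6·14=84, #6→A 5·18=90, #7→B 4·11=44. Service 478; fixed 265; total 743.
Option 2: {A, C, D}: #1→C 12·16=192, #2→A 2·10=20, #3→A 4·24=96, #4→A 6·12=72, #5→D 5·14=70, #6→D 3·18=54, #7→D 3·11=33. Service 537; fixed 198; total 735.
Difference: |743 − 735| = 8.

Option 2 is cheaper by 8.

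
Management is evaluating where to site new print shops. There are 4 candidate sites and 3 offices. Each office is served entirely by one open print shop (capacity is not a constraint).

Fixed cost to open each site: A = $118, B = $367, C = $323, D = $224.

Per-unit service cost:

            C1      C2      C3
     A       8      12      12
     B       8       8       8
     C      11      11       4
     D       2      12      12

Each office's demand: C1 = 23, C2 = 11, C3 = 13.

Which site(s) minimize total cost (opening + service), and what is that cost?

For any fixed open set, each office goes to its cheapest open site; total = fixed + service.
{D}: C1→D 2·23=46, C2→D 12·11=132, C3→D 12·13=156. Service 334; fixed 224; total 558.
{A}: service 472 + fixed 118 = 590
{A, D}: service 334 + fixed 342 = 676
{A, B, C, D}: C1→D 2·23=46, C2→B 8·11=88, C3→C 4·13=52. Service 186; fixed 1032; total 1218.
(All 15 nonempty subsets were checked; D only is lowest.)

Open D only; minimum total cost 558.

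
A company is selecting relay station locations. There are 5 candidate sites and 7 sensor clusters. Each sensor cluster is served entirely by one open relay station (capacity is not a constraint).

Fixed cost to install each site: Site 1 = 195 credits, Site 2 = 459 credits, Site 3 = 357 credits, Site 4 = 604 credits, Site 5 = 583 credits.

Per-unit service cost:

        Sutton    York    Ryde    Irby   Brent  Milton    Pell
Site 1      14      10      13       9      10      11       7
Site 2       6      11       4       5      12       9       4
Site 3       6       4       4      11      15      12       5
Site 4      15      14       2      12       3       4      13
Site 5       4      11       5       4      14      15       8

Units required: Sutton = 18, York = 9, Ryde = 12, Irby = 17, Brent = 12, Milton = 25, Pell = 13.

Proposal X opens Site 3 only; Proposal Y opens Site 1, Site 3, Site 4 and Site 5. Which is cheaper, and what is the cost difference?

Proposal X is cheaper by 859.

Proposal X: {Site 3}: Sutton→Site 3 6·18=108, York→Site 3 4·9=36, Ryde→Site 3 4·12=48, Irby→Site 3 11·17=187, Brent→Site 3 15·12=180, Milton→Site 3 12·25=300, Pell→Site 3 5·13=65. Service 924; fixed 357; total 1281.
Proposal Y: {Site 1, Site 3, Site 4, Site 5}: Sutton→Site 5 4·18=72, York→Site 3 4·9=36, Ryde→Site 4 2·12=24, Irby→Site 5 4·17=68, Brent→Site 4 3·12=36, Milton→Site 4 4·25=100, Pell→Site 3 5·13=65. Service 401; fixed 1739; total 2140.
Difference: |1281 − 2140| = 859.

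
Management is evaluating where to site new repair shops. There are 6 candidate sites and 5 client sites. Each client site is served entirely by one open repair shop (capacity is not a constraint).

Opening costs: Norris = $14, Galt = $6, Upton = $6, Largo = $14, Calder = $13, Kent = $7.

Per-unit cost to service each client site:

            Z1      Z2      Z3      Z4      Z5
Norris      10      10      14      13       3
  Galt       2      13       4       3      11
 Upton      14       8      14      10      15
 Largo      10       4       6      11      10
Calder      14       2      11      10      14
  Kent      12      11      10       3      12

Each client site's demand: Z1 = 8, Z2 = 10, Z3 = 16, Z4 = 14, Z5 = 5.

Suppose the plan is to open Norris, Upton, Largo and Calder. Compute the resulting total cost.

Each client site is assigned to its cheapest site among the open ones.
{Norris, Upton, Largo, Calder}: Z1→Norris 10·8=80, Z2→Calder 2·10=20, Z3→Largo 6·16=96, Z4→Upton 10·14=140, Z5→Norris 3·5=15. Service 351; fixed 47; total 398.

Total cost: 398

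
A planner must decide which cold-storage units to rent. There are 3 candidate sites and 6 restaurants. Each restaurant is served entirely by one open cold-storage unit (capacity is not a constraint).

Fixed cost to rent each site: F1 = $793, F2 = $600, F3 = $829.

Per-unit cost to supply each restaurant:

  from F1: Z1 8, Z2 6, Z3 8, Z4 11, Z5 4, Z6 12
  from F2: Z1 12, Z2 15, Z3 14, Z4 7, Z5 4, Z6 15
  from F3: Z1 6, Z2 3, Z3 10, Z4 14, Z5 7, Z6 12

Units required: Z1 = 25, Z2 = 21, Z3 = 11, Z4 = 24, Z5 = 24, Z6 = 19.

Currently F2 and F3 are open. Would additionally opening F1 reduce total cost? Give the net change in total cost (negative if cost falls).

No — net change +771 (cost rises by 771).

Current service cost with {F2, F3}: 815.
Adding F1: each restaurant re-picks its cheapest; new service cost 793, saving 22.
Extra fixed cost: 793. Net change = 793 − 22 = 771.
(Totals: 2244 → 3015.)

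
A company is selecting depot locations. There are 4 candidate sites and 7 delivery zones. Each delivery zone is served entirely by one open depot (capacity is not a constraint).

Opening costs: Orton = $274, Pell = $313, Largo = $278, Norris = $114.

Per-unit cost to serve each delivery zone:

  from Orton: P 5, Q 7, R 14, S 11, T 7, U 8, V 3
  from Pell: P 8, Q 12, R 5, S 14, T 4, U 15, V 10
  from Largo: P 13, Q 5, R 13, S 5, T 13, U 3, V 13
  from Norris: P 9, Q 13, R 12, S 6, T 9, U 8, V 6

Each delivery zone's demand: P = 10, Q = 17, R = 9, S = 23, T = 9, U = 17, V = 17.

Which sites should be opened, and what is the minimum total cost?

Open Norris only; minimum total cost 990.

For any fixed open set, each delivery zone goes to its cheapest open site; total = fixed + service.
{Norris}: P→Norris 9·10=90, Q→Norris 13·17=221, R→Norris 12·9=108, S→Norris 6·23=138, T→Norris 9·9=81, U→Norris 8·17=136, V→Norris 6·17=102. Service 876; fixed 114; total 990.
{Largo, Norris}: P→Norris 9·10=90, Q→Largo 5·17=85, R→Norris 12·9=108, S→Largo 5·23=115, T→Norris 9·9=81, U→Largo 3·17=51, V→Norris 6·17=102. Service 632; fixed 392; total 1024.
{Orton, Norris}: service 665 + fixed 388 = 1053
{Orton, Pell, Largo, Norris}: service 433 + fixed 979 = 1412
(All 15 nonempty subsets were checked; Norris only is lowest.)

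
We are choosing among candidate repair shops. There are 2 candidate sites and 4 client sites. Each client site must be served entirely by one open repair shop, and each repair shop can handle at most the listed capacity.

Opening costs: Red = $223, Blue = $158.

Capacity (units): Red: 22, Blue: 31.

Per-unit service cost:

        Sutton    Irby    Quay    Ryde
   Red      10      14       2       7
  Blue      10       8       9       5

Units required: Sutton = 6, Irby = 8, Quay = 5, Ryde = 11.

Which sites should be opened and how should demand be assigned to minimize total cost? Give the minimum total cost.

Open {Blue}: Sutton→Blue 10·6=60, Irby→Blue 8·8=64, Quay→Blue 9·5=45, Ryde→Blue 5·11=55.
Loads: Blue carries 30/31. Service 224; fixed 158; total 382.
Next best feasible plan costs 570.

Minimum total cost: 382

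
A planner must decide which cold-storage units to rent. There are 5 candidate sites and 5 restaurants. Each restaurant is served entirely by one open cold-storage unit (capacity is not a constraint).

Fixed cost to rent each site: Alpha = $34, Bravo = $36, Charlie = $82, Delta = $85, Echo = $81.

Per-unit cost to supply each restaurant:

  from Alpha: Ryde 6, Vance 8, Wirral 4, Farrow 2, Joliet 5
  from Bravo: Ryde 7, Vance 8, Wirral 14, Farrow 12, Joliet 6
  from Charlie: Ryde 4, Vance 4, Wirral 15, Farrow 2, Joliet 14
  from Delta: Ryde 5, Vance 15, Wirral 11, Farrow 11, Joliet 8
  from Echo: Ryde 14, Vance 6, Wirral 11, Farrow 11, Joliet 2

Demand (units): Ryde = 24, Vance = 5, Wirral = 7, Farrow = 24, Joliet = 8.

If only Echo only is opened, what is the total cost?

Each restaurant is assigned to its cheapest site among the open ones.
{Echo}: Ryde→Echo 14·24=336, Vance→Echo 6·5=30, Wirral→Echo 11·7=77, Farrow→Echo 11·24=264, Joliet→Echo 2·8=16. Service 723; fixed 81; total 804.

Total cost: 804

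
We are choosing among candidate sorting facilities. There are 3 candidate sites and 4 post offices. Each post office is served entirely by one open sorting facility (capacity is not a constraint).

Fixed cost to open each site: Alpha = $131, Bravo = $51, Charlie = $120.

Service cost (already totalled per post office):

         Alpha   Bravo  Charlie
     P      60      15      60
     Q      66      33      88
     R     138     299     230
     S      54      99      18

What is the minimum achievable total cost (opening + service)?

Minimum total cost: 422

For any fixed open set, each post office goes to its cheapest open site; total = fixed + service.
{Alpha, Bravo}: P→Bravo 15, Q→Bravo 33, R→Alpha 138, S→Alpha 54. Service 240; fixed 182; total 422.
{Alpha}: service 318 + fixed 131 = 449
{Bravo, Charlie}: P→Bravo 15, Q→Bravo 33, R→Charlie 230, S→Charlie 18. Service 296; fixed 171; total 467.
{Alpha, Bravo, Charlie}: service 204 + fixed 302 = 506
No other subset beats 422.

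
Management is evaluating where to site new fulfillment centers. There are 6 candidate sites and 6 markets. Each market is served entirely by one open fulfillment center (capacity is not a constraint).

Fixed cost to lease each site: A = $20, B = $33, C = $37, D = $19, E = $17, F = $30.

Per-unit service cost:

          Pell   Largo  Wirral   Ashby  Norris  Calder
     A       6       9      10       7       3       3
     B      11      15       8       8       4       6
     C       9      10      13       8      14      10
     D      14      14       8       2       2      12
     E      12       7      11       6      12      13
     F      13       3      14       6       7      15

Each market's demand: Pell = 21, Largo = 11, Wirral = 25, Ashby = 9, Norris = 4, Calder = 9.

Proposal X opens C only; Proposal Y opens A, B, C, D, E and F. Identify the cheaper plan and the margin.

Proposal Y is cheaper by 311.

Proposal X: {C}: Pell→C 9·21=189, Largo→C 10·11=110, Wirral→C 13·25=325, Ashby→C 8·9=72, Norris→C 14·4=56, Calder→C 10·9=90. Service 842; fixed 37; total 879.
Proposal Y: {A, B, C, D, E, F}: Pell→A 6·21=126, Largo→F 3·11=33, Wirral→B 8·25=200, Ashby→D 2·9=18, Norris→D 2·4=8, Calder→A 3·9=27. Service 412; fixed 156; total 568.
Difference: |879 − 568| = 311.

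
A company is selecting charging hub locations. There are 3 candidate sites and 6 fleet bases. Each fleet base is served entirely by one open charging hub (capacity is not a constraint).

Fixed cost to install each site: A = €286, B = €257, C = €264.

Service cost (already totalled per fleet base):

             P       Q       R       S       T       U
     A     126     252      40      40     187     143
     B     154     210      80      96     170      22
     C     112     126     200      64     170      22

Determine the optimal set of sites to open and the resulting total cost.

For any fixed open set, each fleet base goes to its cheapest open site; total = fixed + service.
{C}: P→C 112, Q→C 126, R→C 200, S→C 64, T→C 170, U→C 22. Service 694; fixed 264; total 958.
{B}: P→B 154, Q→B 210, R→B 80, S→B 96, T→B 170, U→B 22. Service 732; fixed 257; total 989.
{A, C}: service 510 + fixed 550 = 1060
{A, B, C}: service 510 + fixed 807 = 1317
(All 7 nonempty subsets were checked; C only is lowest.)

Open C only; minimum total cost 958.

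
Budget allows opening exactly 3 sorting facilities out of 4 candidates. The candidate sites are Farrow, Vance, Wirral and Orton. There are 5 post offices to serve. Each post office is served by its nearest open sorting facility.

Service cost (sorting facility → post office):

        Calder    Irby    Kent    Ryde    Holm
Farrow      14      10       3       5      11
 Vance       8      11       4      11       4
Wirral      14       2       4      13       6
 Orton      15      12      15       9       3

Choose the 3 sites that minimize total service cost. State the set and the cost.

With exactly 3 open, each post office uses its cheapest among the chosen.
{Farrow, Vance, Wirral}: Calder→Vance 8, Irby→Wirral 2, Kent→Farrow 3, Ryde→Farrow 5, Holm→Vance 4. Service cost 22.
{Vance, Wirral, Orton}: service cost 26
{Farrow, Wirral, Orton}: service cost 27
Among all 4 size-3 choices, {Farrow, Vance, Wirral} is lowest.

Choose Farrow, Vance and Wirral; total service cost 22.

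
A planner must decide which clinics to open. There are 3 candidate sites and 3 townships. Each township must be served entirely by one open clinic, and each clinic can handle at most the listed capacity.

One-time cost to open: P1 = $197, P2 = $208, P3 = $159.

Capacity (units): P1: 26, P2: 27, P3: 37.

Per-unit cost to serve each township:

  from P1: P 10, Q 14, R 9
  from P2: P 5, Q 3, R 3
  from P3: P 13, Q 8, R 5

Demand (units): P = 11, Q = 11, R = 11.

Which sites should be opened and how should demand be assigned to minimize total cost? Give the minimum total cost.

Minimum total cost: 445

Open {P3}: P→P3 13·11=143, Q→P3 8·11=88, R→P3 5·11=55.
Loads: P3 carries 33/37. Service 286; fixed 159; total 445.
Next best feasible plan costs 510.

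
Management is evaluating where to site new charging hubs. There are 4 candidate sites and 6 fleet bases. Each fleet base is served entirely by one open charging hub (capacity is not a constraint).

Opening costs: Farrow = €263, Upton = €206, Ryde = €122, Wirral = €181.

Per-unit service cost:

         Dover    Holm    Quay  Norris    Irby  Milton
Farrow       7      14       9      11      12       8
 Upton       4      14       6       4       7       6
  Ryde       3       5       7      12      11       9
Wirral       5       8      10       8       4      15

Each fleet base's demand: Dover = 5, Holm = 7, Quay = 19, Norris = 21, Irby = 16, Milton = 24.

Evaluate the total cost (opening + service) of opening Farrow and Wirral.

Each fleet base is assigned to its cheapest site among the open ones.
{Farrow, Wirral}: Dover→Wirral 5·5=25, Holm→Wirral 8·7=56, Quay→Farrow 9·19=171, Norris→Wirral 8·21=168, Irby→Wirral 4·16=64, Milton→Farrow 8·24=192. Service 676; fixed 444; total 1120.

Total cost: 1120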